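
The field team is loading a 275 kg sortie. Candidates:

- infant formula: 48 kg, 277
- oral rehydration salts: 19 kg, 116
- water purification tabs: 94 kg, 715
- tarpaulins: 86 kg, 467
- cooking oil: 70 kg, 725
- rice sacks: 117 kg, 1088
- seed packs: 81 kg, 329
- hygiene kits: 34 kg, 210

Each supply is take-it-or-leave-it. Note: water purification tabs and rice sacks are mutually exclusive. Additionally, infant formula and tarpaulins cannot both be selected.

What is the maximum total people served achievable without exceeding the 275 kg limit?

By people served per kg: cooking oil 10.36, rice sacks 9.30, water purification tabs 7.61, hygiene kits 6.18 lead.
A density-first pass picks oral rehydration salts + cooking oil + rice sacks + hygiene kits — 2139 at 240 kg.
Replace oral rehydration salts with infant formula: the trade gains 161 net, giving 2300 at 269 kg.

2300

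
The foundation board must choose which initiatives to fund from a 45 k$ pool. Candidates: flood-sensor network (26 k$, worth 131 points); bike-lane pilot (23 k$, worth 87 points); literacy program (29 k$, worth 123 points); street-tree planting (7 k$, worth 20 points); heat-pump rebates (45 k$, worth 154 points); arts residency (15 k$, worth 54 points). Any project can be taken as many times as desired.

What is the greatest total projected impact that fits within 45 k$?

185

By projected impact per k$: flood-sensor network 5.04, literacy program 4.24, bike-lane pilot 3.78, arts residency 3.60 lead.
Flood-sensor network + arts residency uses 41 of the 45 k$ and totals 185.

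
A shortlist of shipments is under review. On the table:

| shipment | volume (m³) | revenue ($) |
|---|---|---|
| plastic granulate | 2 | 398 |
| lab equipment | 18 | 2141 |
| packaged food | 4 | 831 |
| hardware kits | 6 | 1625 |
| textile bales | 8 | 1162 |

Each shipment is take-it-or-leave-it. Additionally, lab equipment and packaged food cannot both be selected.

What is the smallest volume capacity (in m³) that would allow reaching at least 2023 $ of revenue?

8

Look for the lowest-volume combination reaching 2023.
plastic granulate + hardware kits: 2023 revenue at 8 m³.
Below 8 m³ the best achievable stays under 2023.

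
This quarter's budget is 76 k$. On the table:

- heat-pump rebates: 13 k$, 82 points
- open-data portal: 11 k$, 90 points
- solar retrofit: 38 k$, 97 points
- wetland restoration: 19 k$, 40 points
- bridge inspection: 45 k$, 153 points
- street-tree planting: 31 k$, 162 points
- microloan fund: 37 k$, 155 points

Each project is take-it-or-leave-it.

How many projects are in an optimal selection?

4

Optimal total is 374.
For example heat-pump rebates + open-data portal + wetland restoration + street-tree planting achieves it, using 74 k$.
Any selection reaching 374 contains exactly 4 projects.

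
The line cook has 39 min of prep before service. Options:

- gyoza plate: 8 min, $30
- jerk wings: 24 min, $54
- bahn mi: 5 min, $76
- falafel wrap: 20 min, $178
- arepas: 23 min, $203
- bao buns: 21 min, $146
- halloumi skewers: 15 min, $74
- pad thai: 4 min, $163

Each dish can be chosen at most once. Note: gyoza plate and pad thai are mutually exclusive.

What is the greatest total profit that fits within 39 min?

Bahn mi + arepas + pad thai uses 32 of the 39 min and totals 442.
No other feasible combination exceeds 442.

442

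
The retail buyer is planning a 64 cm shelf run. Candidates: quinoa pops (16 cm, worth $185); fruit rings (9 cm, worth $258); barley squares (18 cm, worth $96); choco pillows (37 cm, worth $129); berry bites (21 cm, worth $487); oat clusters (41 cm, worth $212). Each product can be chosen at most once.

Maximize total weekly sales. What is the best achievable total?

1026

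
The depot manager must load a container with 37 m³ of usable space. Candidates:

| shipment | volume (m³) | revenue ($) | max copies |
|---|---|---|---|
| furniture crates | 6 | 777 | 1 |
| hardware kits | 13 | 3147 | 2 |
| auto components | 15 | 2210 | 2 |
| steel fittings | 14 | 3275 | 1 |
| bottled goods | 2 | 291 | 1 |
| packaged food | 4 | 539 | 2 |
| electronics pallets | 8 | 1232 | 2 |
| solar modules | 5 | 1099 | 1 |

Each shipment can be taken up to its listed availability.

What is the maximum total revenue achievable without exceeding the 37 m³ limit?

Best packing: 2×hardware kits + bottled goods + packaged food + solar modules — 37 m³, 8223 total.
That's the maximum — no swap from here does better than 8223.

8223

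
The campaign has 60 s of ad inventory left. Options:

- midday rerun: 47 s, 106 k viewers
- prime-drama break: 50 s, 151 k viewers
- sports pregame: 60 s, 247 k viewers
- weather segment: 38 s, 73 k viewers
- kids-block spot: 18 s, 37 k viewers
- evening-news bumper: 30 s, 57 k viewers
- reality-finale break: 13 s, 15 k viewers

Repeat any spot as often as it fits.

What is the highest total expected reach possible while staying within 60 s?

247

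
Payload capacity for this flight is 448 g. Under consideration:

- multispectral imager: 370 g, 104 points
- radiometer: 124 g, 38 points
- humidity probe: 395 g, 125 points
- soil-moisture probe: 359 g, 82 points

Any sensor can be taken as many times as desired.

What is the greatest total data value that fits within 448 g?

125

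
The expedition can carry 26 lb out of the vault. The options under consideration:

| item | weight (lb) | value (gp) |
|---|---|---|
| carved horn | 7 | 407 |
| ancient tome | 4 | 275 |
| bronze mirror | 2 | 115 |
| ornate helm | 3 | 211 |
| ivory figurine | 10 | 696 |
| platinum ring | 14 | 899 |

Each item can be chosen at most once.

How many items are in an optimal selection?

3

The maximum value within 26 lb is 1710.
One optimal bundle: bronze mirror + ivory figurine + platinum ring (26 lb).
Every optimal selection uses 3 items.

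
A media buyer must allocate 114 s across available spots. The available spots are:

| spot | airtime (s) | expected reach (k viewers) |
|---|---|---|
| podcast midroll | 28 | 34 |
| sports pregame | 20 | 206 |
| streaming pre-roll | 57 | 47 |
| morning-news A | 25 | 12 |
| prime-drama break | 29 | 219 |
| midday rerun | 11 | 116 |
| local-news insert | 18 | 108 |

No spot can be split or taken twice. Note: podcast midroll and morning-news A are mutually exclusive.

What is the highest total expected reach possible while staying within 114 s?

683

Density check — midday rerun 10.55, sports pregame 10.30, prime-drama break 7.55, local-news insert 6.00 are the best per s.
Podcast midroll + sports pregame + prime-drama break + midday rerun + local-news insert uses 106 of the 114 s and totals 683.
No other feasible combination exceeds 683.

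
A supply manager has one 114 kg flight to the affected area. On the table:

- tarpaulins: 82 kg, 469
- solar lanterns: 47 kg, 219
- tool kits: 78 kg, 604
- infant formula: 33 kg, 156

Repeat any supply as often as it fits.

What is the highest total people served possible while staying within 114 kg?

760

The ratio ordering already packs tightly: tool kits + infant formula, 111 kg, 760.
The spare 3 kg is too small for any remaining supply, and no exchange beats 760.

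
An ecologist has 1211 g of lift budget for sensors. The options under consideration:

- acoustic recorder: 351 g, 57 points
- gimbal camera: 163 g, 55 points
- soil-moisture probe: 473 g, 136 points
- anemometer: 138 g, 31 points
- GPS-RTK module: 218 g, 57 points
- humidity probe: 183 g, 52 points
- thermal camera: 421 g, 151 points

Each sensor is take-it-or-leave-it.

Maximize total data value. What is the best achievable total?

373

Density check — thermal camera 0.36, gimbal camera 0.34, soil-moisture probe 0.29 are the best per g.
Best packing: gimbal camera + soil-moisture probe + anemometer + thermal camera — 1195 g, 373 total.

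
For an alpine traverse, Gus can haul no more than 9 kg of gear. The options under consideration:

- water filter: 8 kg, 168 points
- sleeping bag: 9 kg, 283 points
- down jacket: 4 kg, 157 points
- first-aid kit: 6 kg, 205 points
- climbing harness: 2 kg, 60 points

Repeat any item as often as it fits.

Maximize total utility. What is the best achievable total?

Best packing: 2×down jacket — 8 kg, 314 total.
That's the maximum — no swap from here does better than 314.

314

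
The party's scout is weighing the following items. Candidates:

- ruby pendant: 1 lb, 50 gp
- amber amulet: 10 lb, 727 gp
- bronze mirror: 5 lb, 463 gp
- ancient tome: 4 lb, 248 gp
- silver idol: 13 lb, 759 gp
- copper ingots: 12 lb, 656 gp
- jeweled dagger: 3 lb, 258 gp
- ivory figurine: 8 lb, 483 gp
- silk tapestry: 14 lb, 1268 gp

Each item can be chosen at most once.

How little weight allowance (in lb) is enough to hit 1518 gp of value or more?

17

Look for the lowest-weight combination reaching 1518.
jeweled dagger + silk tapestry reaches 1526 using 17 lb.
Below 17 lb the best achievable stays under 1518.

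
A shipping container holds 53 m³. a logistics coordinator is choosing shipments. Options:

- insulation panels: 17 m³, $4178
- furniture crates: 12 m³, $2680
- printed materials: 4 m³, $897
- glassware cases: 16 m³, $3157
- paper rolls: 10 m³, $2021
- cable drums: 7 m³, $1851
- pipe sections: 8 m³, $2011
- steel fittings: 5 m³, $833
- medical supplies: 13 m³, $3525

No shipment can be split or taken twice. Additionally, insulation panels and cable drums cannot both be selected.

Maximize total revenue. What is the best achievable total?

Best packing: insulation panels + printed materials + paper rolls + pipe sections + medical supplies — 52 m³, 12632 total.
An exhaustive check of the 512 subsets confirms 12632.

12632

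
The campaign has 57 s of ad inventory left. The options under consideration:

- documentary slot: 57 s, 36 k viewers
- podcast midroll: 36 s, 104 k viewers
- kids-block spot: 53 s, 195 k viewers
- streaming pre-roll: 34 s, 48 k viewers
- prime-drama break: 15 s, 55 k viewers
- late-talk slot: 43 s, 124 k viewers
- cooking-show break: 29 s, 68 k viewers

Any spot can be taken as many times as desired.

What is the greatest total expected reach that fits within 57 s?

Ranking by ratio (expected reach/s): kids-block spot 3.68, prime-drama break 3.67, podcast midroll 2.89, late-talk slot 2.88.
Best packing: kids-block spot — 53 s, 195 total.
Nothing else within 57 s beats 195.

195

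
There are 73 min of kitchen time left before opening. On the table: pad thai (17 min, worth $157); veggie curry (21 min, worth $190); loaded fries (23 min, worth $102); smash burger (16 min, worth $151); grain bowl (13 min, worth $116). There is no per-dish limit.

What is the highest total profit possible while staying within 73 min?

By profit per min: smash burger 9.44, pad thai 9.24, veggie curry 9.05, grain bowl 8.92 lead.
The ratio heuristic lands on 4×smash burger (604) but leaves 9 min idle.
Replace 4×smash burger with 2×pad thai + 3×grain bowl: the trade gains 58 net, giving 662 at 73 min.
No other feasible combination exceeds 662.

662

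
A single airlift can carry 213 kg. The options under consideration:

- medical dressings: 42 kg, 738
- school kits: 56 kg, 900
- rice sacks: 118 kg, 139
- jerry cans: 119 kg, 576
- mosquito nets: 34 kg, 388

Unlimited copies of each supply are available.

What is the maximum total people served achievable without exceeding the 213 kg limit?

3690

The ratio ordering already packs tightly: 5×medical dressings, 210 kg, 3690.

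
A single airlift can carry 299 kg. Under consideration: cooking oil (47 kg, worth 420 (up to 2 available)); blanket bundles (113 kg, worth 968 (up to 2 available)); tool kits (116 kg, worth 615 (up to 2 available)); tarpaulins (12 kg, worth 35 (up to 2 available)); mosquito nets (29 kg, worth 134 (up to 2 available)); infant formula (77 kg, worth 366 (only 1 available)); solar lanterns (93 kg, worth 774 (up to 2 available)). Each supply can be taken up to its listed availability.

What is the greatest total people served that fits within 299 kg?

2516

Density check — cooking oil 8.94, blanket bundles 8.57, solar lanterns 8.32 are the best per kg.
Filling by ratio: 2×cooking oil + blanket bundles + tarpaulins + infant formula for 2209, with 3 kg left unused.
Replace 2×cooking oil and tarpaulins and infant formula with 2×solar lanterns: the trade gains 307 net, giving 2516 at 299 kg.
Nothing else within 299 kg beats 2516.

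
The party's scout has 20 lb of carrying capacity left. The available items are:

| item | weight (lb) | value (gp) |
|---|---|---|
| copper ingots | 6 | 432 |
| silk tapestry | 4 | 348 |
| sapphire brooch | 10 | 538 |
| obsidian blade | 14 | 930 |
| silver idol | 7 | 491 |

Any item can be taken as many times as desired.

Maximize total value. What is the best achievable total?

1740

Density check — silk tapestry 87.00, copper ingots 72.00, silver idol 70.14 are the best per lb.
The ratio ordering already packs tightly: 5×silk tapestry, 20 lb, 1740.
Every other selection either busts 20 lb or fails to beat 1740.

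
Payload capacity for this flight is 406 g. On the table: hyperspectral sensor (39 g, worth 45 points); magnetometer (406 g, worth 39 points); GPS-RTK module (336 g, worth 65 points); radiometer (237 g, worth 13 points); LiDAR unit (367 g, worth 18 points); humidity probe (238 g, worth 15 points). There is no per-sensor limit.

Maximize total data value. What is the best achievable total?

The ratio ordering already packs tightly: 10×hyperspectral sensor, 390 g, 450.

450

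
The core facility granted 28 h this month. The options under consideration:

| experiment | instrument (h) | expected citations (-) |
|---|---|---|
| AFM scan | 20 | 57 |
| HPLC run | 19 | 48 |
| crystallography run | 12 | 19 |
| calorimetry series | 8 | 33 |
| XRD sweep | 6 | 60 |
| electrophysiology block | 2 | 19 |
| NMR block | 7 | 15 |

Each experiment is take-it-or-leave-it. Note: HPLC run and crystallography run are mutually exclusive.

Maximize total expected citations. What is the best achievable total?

136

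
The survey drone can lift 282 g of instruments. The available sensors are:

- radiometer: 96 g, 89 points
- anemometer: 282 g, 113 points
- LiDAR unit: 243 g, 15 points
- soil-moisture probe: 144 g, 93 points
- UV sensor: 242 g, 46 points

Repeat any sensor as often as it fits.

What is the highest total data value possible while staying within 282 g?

Greedy by ratio would take 2×radiometer: 192 g used, total 178.
Dropping radiometer frees 96 g; slotting in soil-moisture probe (144 g) lifts the total to 182 at 240 g.

182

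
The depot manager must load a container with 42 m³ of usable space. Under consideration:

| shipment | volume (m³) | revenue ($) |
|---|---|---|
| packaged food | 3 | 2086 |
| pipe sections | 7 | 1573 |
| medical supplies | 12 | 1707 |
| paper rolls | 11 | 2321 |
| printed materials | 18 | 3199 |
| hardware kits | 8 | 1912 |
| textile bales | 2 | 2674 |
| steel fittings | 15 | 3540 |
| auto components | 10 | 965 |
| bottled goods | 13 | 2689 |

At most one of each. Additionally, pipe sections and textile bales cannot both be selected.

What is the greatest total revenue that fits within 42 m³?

12901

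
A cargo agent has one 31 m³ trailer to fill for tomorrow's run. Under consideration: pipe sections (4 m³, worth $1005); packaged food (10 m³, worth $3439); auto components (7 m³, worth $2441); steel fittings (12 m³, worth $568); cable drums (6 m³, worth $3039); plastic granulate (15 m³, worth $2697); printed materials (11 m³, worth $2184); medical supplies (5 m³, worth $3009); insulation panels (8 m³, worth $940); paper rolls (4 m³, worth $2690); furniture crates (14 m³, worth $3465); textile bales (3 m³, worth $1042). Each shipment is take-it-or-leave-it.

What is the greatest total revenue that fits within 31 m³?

13226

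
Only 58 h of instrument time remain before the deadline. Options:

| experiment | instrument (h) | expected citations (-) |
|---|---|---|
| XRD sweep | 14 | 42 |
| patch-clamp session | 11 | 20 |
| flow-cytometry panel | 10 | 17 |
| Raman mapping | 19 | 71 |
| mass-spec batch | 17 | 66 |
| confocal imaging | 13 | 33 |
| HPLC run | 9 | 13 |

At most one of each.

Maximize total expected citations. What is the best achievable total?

183

A density-first pass picks XRD sweep + Raman mapping + mass-spec batch — 179 at 50 h.
Dropping XRD sweep frees 14 h; slotting in confocal imaging + HPLC run (22 h) lifts the total to 183 at 58 h.
Every other selection either busts 58 h or fails to beat 183.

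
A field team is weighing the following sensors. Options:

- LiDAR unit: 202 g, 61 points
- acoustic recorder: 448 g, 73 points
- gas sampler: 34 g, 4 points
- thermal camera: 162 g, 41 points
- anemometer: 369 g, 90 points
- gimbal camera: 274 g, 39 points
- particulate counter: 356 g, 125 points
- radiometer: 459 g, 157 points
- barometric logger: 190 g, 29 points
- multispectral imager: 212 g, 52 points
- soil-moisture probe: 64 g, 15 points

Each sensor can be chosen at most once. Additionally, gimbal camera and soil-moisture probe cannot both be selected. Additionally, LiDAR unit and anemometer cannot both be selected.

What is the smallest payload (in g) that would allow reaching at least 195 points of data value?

621

Look for the lowest-payload combination reaching 195.
Taking thermal camera + radiometer gives 198 (≥ 195) for 621 g.
Any bundle with less than 621 g falls short of 195.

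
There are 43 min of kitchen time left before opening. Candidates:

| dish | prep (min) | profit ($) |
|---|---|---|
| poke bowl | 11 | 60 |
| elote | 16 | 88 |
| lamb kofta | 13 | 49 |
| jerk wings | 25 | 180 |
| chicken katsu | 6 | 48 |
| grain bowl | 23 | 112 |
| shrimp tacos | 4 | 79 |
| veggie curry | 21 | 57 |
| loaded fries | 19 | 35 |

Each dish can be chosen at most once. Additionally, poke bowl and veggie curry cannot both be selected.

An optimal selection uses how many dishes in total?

3

Optimal total is 319.
For example poke bowl + jerk wings + shrimp tacos achieves it, using 40 min.
Every optimal selection uses 3 dishes.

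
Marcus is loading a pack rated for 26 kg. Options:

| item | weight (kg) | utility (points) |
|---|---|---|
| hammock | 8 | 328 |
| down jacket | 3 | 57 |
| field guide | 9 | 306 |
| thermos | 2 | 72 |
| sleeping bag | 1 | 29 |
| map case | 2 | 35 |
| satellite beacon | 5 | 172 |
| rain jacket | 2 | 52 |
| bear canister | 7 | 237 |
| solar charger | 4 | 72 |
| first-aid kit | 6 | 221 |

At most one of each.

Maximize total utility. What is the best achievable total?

By utility per kg: hammock 41.00, first-aid kit 36.83, thermos 36.00, satellite beacon 34.40 lead.
A density-first pass picks hammock + thermos + sleeping bag + map case + satellite beacon + rain jacket + first-aid kit — 909 at 26 kg.
But hammock + satellite beacon + bear canister + first-aid kit fits in 26 kg and reaches 958.

958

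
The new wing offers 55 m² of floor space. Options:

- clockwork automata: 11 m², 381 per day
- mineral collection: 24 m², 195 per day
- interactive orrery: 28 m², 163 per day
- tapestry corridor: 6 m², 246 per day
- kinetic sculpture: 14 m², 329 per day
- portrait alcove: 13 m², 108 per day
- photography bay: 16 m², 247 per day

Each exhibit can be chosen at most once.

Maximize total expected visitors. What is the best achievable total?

1203

By expected visitors per m²: tapestry corridor 41.00, clockwork automata 34.64, kinetic sculpture 23.50, photography bay 15.44 lead.
Best packing: clockwork automata + tapestry corridor + kinetic sculpture + photography bay — 47 m², 1203 total.
The closest alternative, clockwork automata + mineral collection + tapestry corridor + kinetic sculpture, reaches only 1151.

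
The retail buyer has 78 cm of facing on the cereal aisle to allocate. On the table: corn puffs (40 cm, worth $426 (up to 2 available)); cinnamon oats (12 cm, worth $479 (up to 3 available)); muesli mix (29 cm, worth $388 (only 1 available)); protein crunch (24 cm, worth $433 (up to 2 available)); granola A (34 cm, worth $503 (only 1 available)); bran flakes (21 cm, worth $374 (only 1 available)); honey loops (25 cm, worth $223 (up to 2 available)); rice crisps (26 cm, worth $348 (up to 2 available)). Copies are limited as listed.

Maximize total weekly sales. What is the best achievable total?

1940

Taking the top-ratio products first gives 3×cinnamon oats + protein crunch for 1870 (60 cm).
The 24 cm tied up in protein crunch is better spent on granola A — total rises to 1940 (70 cm).
Nothing else within 78 cm beats 1940.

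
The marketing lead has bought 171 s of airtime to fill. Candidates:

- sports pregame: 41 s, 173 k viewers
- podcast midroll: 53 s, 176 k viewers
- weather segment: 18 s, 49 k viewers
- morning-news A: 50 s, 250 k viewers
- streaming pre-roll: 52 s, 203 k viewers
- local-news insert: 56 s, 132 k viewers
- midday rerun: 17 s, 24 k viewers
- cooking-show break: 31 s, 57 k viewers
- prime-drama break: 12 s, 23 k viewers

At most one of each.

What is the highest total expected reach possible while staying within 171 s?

Density check — morning-news A 5.00, sports pregame 4.22, streaming pre-roll 3.90 are the best per s.
Sports pregame + weather segment + morning-news A + streaming pre-roll uses 161 of the 171 s and totals 675.
The closest alternative, podcast midroll + morning-news A + streaming pre-roll + prime-drama break, reaches only 652.

675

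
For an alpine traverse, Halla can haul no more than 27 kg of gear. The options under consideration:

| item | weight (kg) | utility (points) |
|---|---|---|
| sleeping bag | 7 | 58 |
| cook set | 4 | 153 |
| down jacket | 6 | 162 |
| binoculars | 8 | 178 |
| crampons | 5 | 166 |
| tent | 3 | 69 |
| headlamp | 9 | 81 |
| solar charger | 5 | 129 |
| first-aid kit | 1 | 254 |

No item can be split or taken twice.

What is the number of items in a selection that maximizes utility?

The maximum utility within 27 kg is 982.
cook set + down jacket + binoculars + crampons + tent + first-aid kit hits 982 at 27 kg.
Every optimal selection uses 6 items.

6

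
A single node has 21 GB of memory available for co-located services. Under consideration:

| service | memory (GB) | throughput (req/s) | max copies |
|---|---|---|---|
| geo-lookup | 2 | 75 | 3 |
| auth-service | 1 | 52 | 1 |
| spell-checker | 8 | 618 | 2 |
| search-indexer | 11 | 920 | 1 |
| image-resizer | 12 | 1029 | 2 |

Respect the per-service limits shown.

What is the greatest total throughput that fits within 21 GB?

1699

Ranking by ratio (throughput/GB): image-resizer 85.75, search-indexer 83.64, spell-checker 77.25, auth-service 52.00.
Taking auth-service + spell-checker + image-resizer: 21 GB used, 1699 in throughput.
That's the maximum — no swap from here does better than 1699.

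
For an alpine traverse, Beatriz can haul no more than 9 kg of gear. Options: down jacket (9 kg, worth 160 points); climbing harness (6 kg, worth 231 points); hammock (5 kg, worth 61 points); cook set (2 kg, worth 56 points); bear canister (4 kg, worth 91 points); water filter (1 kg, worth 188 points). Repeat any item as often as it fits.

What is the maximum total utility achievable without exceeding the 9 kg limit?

1692

Density check — water filter 188.00, climbing harness 38.50, cook set 28.00 are the best per kg.
9×water filter uses 9 of the 9 kg and totals 1692.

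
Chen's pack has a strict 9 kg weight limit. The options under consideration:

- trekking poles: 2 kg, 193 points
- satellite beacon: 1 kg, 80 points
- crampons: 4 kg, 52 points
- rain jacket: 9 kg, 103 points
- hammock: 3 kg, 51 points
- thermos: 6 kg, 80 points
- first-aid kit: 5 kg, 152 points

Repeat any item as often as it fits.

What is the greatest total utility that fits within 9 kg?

852

Taking 4×trekking poles + satellite beacon: 9 kg used, 852 in utility.
Nothing else within 9 kg beats 852.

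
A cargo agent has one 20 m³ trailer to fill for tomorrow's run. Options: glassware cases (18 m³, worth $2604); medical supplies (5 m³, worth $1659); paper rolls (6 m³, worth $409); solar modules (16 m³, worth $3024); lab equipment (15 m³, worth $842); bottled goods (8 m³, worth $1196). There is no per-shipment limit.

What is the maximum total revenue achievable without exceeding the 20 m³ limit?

6636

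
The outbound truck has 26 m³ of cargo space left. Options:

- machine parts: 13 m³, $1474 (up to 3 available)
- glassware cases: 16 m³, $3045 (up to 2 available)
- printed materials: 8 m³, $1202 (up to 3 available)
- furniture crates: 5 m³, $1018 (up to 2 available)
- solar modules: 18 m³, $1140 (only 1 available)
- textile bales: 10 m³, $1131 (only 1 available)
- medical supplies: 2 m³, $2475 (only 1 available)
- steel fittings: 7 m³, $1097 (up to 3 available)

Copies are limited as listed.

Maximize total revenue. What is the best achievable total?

6722

Ranking by ratio (revenue/m³): medical supplies 1237.50, furniture crates 203.60, glassware cases 190.31, steel fittings 156.71.
Greedy by ratio would take 2×furniture crates + medical supplies + 2×steel fittings: 26 m³ used, total 6705.
Replace 2×furniture crates and 2×steel fittings with glassware cases + printed materials: the trade gains 17 net, giving 6722 at 26 m³.
Nothing else within 26 m³ beats 6722.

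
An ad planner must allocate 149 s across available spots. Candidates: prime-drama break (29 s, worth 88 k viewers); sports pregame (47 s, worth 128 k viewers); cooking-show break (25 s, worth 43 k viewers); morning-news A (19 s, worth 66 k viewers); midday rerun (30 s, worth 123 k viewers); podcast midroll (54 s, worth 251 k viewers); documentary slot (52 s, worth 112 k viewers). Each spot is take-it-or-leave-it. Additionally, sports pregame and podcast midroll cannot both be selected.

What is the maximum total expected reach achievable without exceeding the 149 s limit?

Taking prime-drama break + morning-news A + midday rerun + podcast midroll: 132 s used, 528 in expected reach.
Next best is prime-drama break + cooking-show break + midday rerun + podcast midroll at 505 (138 s) — short by 23.

528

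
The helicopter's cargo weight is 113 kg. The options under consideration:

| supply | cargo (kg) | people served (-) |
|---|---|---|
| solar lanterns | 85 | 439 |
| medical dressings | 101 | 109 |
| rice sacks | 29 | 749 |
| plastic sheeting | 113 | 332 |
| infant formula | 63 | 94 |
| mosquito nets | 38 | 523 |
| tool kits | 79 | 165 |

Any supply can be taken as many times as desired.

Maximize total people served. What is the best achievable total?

2247

The ratio ordering already packs tightly: 3×rice sacks, 87 kg, 2247.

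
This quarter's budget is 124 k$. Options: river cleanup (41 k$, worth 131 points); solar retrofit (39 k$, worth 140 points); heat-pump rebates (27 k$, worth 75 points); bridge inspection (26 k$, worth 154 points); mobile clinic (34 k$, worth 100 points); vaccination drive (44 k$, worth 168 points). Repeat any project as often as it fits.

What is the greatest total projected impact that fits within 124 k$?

Greedy by ratio would take 4×bridge inspection: 104 k$ used, total 616.
The 26 k$ tied up in bridge inspection is better spent on vaccination drive — total rises to 630 (122 k$).
Every other selection either busts 124 k$ or fails to beat 630.

630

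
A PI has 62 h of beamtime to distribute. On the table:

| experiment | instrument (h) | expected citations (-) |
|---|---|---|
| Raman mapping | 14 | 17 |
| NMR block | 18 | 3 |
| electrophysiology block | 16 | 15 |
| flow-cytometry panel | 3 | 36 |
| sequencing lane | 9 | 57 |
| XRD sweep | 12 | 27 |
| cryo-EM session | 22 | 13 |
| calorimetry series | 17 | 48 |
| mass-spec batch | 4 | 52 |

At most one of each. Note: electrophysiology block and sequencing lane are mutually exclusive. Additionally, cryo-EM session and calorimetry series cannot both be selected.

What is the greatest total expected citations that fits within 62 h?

237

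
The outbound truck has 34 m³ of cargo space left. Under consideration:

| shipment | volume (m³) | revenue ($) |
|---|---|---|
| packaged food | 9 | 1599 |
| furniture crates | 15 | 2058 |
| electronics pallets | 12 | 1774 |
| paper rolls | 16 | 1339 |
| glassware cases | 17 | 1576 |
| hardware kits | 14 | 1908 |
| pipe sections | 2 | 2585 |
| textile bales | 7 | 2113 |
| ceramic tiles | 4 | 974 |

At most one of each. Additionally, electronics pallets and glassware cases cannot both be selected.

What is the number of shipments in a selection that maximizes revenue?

5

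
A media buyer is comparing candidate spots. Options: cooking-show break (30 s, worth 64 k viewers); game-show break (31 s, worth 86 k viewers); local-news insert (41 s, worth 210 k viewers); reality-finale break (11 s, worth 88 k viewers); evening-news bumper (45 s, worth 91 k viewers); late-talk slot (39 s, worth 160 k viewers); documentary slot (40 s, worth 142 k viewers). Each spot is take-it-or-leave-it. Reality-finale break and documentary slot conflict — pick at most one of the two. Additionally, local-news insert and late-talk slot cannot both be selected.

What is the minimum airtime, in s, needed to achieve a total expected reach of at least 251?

52

Minimise s subject to total expected reach ≥ 251.
local-news insert + reality-finale break reaches 298 using 52 s.
No combination under 52 s hits 251.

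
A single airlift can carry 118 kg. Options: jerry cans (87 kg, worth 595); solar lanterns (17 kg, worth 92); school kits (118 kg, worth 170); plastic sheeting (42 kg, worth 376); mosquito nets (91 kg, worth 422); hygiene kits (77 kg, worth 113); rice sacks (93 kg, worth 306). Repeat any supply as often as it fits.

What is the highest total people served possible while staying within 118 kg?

936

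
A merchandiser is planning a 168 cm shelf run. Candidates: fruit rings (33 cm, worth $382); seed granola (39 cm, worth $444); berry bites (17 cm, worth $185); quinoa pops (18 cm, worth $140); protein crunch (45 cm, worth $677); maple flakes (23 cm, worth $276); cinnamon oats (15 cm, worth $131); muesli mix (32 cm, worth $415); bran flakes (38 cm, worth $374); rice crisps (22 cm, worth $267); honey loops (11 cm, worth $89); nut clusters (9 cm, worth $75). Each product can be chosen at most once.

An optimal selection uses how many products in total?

6

The maximum weekly sales within 168 cm is 2106.
One optimal bundle: fruit rings + protein crunch + maple flakes + muesli mix + rice crisps + honey loops (166 cm).
Every optimal selection uses 6 products.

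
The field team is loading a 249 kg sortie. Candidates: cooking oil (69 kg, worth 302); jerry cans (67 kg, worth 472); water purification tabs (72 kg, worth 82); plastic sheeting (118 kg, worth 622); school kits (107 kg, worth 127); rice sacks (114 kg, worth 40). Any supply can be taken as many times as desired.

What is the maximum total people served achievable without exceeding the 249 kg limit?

By people served per kg: jerry cans 7.04, plastic sheeting 5.27, cooking oil 4.38 lead.
The ratio ordering already packs tightly: 3×jerry cans, 201 kg, 1416.
Every other selection either busts 249 kg or fails to beat 1416.

1416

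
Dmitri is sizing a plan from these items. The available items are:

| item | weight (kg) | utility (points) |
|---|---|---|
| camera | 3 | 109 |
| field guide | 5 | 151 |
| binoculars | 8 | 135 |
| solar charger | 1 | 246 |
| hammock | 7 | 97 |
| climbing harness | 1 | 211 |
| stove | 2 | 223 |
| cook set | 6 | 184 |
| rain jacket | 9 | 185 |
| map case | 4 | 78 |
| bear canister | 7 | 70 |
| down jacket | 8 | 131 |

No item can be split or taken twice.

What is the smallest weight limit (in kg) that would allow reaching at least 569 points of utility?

4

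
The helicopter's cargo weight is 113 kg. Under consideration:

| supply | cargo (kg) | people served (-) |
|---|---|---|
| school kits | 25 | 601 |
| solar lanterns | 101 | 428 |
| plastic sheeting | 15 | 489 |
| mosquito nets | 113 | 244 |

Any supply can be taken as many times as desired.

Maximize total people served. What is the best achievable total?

Taking 7×plastic sheeting: 105 kg used, 3423 in people served.
No other feasible combination exceeds 3423.

3423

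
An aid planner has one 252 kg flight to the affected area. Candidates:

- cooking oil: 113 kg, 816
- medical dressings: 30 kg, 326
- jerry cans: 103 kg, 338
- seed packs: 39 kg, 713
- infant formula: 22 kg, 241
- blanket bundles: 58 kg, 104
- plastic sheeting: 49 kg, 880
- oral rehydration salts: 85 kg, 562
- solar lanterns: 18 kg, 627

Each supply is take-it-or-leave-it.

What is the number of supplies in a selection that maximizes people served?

5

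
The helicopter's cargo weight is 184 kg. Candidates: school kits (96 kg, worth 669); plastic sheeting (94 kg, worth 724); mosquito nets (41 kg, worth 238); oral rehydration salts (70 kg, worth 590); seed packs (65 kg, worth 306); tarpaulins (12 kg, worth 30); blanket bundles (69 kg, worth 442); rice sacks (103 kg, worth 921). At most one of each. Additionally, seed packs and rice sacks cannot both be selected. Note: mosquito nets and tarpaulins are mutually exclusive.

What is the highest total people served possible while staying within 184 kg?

By people served per kg: rice sacks 8.94, oral rehydration salts 8.43, plastic sheeting 7.70 lead.
Best packing: oral rehydration salts + rice sacks — 173 kg, 1511 total.

1511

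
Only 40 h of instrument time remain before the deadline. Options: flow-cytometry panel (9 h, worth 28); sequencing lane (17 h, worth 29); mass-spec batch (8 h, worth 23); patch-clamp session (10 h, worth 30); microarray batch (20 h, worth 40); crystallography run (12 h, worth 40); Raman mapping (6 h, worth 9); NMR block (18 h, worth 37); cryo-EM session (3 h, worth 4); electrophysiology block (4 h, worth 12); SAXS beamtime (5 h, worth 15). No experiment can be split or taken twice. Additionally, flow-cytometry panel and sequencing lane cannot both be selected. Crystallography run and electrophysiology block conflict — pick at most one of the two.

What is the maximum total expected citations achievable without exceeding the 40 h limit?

Best packing: flow-cytometry panel + mass-spec batch + patch-clamp session + crystallography run — 39 h, 121 total.
Next best is flow-cytometry panel + patch-clamp session + crystallography run + cryo-EM session + SAXS beamtime at 117 (39 h) — short by 4.

121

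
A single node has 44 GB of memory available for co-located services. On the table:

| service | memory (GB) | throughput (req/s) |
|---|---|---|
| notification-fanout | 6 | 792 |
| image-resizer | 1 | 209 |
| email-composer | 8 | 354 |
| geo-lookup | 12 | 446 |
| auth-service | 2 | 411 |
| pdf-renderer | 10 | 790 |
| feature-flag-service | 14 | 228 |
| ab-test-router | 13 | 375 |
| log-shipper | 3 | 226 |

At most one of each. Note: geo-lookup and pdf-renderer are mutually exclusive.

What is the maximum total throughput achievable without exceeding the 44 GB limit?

3157

Notification-fanout + image-resizer + email-composer + auth-service + pdf-renderer + ab-test-router + log-shipper uses 43 of the 44 GB and totals 3157.
Next best is notification-fanout + image-resizer + email-composer + auth-service + pdf-renderer + feature-flag-service + log-shipper at 3010 (44 GB) — short by 147.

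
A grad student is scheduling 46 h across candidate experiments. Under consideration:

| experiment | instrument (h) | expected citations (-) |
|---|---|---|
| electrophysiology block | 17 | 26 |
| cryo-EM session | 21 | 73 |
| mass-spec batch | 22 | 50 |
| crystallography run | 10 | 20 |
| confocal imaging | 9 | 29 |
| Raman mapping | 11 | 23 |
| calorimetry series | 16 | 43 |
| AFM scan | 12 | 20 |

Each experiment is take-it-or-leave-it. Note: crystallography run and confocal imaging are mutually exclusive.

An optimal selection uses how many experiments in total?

3

The maximum expected citations within 46 h is 145.
For example cryo-EM session + confocal imaging + calorimetry series achieves it, using 46 h.
Any selection reaching 145 contains exactly 3 experiments.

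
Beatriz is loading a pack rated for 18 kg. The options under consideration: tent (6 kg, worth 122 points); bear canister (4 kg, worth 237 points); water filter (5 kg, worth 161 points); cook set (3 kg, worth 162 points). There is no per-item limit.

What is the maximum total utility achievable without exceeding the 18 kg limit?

1035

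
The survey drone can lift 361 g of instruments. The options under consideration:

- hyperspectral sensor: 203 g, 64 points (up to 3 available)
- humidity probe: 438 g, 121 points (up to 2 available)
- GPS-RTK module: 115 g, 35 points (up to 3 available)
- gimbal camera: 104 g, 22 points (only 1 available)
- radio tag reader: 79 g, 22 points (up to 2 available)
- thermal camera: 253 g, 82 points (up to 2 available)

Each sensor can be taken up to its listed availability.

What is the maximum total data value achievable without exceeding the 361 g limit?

108

By data value per g: thermal camera 0.32, hyperspectral sensor 0.32, GPS-RTK module 0.30 lead.
A density-first pass picks radio tag reader + thermal camera — 104 at 332 g.
The 253 g tied up in thermal camera is better spent on hyperspectral sensor + radio tag reader — total rises to 108 (361 g).
Every other selection either busts 361 g or exceeds an availability limit or fails to beat 108.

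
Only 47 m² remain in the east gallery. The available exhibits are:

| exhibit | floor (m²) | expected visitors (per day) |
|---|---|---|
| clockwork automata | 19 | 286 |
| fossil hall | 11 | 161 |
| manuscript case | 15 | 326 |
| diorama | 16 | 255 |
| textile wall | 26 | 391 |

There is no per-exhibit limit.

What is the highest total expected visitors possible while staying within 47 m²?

978

Ranking by ratio (expected visitors/m²): manuscript case 21.73, diorama 15.94, clockwork automata 15.05.
The ratio ordering already packs tightly: 3×manuscript case, 45 m², 978.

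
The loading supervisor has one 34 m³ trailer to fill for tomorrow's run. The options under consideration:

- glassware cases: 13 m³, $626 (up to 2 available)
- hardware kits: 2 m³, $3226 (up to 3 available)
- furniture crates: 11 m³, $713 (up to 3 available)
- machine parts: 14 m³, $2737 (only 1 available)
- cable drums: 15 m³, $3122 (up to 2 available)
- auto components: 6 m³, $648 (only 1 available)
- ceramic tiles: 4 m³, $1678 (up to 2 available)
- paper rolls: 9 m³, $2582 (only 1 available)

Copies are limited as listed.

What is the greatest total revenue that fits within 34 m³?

17060

Filling by ratio: 3×hardware kits + auto components + 2×ceramic tiles + paper rolls for 16264, with 5 m³ left unused.
Dropping auto components and ceramic tiles frees 10 m³; slotting in cable drums (15 m³) lifts the total to 17060 at 34 m³.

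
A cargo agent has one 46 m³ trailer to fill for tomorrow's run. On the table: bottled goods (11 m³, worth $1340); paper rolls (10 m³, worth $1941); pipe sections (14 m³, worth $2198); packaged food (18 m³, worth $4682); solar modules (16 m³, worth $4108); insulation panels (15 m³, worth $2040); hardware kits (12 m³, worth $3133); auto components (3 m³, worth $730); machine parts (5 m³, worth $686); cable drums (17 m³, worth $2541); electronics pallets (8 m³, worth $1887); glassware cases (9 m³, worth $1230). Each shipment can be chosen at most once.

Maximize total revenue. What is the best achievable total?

Ranking by ratio (revenue/m³): hardware kits 261.08, packaged food 260.11, solar modules 256.75.
The ratio ordering already packs tightly: packaged food + solar modules + hardware kits, 46 m³, 11923.
Nothing else within 46 m³ beats 11923.

11923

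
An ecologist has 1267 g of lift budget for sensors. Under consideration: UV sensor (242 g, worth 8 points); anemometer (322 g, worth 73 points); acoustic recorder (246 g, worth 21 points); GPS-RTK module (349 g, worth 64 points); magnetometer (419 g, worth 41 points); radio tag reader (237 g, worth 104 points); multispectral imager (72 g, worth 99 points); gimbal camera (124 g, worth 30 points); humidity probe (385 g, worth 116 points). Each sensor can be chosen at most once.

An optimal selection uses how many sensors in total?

5

Optimal total is 422.
One optimal bundle: anemometer + radio tag reader + multispectral imager + gimbal camera + humidity probe (1140 g).
Any selection reaching 422 contains exactly 5 sensors.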